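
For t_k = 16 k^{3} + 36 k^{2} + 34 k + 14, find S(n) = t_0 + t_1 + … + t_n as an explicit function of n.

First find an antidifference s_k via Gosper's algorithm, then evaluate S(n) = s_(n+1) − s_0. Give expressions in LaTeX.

S(n) = 4 n^{4} + 20 n^{3} + 39 n^{2} + 37 n + 14

r(k) = (8*k**3 + 42*k**2 + 77*k + 50)/(8*k**3 + 18*k**2 + 17*k + 7) after simplifying.
Normal form (A,B,C) = (1, 1, k**3 + 9*k**2/4 + 17*k/8 + 7/8).
Solve (1)·f(k+1) − (1)·f(k) = k**3 + 9*k**2/4 + 17*k/8 + 7/8.
d = 4 from the (0,0,3) case.
Coefficient equations give f(k) = k*(k + 1)*(4*k**2 + 3)/16.
Get s_k = R·t_k = k*(4*k**3 + 4*k**2 + 3*k + 3) with R(k) = B(k−1)f(k)/C(k) = k*(4*k**2 + 3)/(2*(8*k**2 + 10*k + 7)).
s_(k+1) − s_k = 16*k**3 + 36*k**2 + 34*k + 14 = t_k.
Σ_(k=0)^n t_k = s_(n+1) − s_(0) = (4*n**4 + 20*n**3 + 39*n**2 + 37*n + 14) − (0), i.e. 4*n**4 + 20*n**3 + 39*n**2 + 37*n + 14.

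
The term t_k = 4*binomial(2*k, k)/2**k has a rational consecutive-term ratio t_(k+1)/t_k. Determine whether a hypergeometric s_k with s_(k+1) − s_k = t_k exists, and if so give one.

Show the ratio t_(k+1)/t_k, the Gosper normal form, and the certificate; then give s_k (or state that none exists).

t_(k+1)/t_k = (2*k + 1)/(k + 1).
Factor: A=2*k + 1; B=k + 1; C=1.
Set up (2*k + 1)·f(k+1) − (k)·f(k) − (1) = 0.
Degrees (1,1,0) ⇒ d ≤ -1.
d = -1 < 0 ⇒ no nonzero polynomial f; not summable.

not Gosper-summable; s_k does not exist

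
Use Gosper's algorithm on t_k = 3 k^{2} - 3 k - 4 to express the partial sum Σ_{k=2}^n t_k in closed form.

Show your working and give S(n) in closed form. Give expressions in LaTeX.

S(n) = n^{3} - 5 n + 4

Ratio r(k) = (3*k**2 + 3*k - 4)/(3*k**2 - 3*k - 4).
Take A(k)=1, B(k)=1, C(k)=k**2 - k - 4/3.
Solve (1)·f(k+1) − (1)·f(k) = k**2 - k - 4/3.
d = 3 from the (0,0,2) case.
Solving with deg f ≤ 3: f(k) = k*(k**2 - 3*k - 2)/3.
R(k) = B(k−1)·f(k)/C(k) = k*(k**2 - 3*k - 2)/(3*k**2 - 3*k - 4); s_k = R·t_k = k*(k**2 - 3*k - 2).
Δs = 3*k**2 - 3*k - 4, as required.
Telescope: S(n) = s_(n+1) − s_(2) = n**3 - 5*n - 4 − (-8) = n**3 - 5*n + 4.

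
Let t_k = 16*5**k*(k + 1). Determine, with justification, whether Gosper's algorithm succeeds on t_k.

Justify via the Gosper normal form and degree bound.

Step 1: r(k) = 5*(k + 2)/(k + 1).
A = 5, B = 1, C = k + 1.
Key eq: (5)·f(k+1) = (1)·f(k) + (k + 1).
From deg A=0, deg B=0, deg C=1: d=1.
Solving with deg f ≤ 1: f(k) = (4*k - 1)/16.
So s_k = (B(k−1)f/C)·t_k = ((4*k - 1)/(16*(k + 1)))·t_k = 5**k*(4*k - 1).
Check: Δs_k = 16*5**k*(k + 1). ✓

Yes. s_k = 5**k*(4*k - 1).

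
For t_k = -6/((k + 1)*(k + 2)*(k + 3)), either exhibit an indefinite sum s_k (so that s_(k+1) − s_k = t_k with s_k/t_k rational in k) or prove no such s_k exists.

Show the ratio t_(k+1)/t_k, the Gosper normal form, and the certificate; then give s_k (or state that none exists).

r(k) = (k + 1)/(k + 4) after simplifying.
A = k + 1, B = k + 4, C = 1.
Need (k + 1)·f(k+1) − (k + 3)·f(k) = 1.
Bound: deg f ≤ 2.
Solving with deg f ≤ 2: f(k) = k*(k + 3)/4.
Then R = B(k−1)f/C = k*(k + 3)**2/4, so s_k = R(k)·t_k = 3*k*(-k - 3)/(2*(k + 1)*(k + 2)).
Check: Δs_k = -6/(k**3 + 6*k**2 + 11*k + 6). ✓

s_k = 3*k*(-k - 3)/(2*(k + 1)*(k + 2))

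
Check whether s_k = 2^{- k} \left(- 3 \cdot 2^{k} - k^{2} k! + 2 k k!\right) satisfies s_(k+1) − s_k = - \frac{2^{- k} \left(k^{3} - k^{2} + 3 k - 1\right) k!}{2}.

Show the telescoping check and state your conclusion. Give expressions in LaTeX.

s_(k+1) = (-6*2**k - k**3*factorial(k) - k**2*factorial(k) + k*factorial(k) + factorial(k))/(2*2**k)
s_(k+1) − s_k = -(k**3 - k**2 + 3*k - 1)*factorial(k)/(2*2**k)
(s_(k+1) − s_k) − t_k = 0

Valid — Δs_k = t_k.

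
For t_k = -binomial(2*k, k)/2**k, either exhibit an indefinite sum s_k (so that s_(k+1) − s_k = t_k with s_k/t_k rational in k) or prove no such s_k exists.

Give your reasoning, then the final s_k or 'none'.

The ratio is (2*k + 1)/(k + 1).
Take A(k)=2*k + 1, B(k)=k + 1, C(k)=1.
Set up (2*k + 1)·f(k+1) − (k)·f(k) − (1) = 0.
From deg A=1, deg B=1, deg C=0: d=-1.
Bound -1 < 0, so the key equation has no polynomial solution.

no hypergeometric antidifference exists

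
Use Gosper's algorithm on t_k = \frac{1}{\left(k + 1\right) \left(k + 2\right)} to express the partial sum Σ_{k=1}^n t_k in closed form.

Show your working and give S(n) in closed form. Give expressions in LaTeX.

Step 1: r(k) = (k + 1)/(k + 3).
Take A(k)=k + 1, B(k)=k + 3, C(k)=1.
f must satisfy (k + 1)·f(k+1) − (k + 2)·f(k) = 1.
Bound: deg f ≤ 1.
Solving with deg f ≤ 1: f(k) = k.
Certificate R = B(k−1)f/C = k*(k + 2) gives s_k = k/(k + 1).
Verify: 1/(k**2 + 3*k + 2) matches t_k.
s_(n+1) = (n + 1)/(n + 2) and s_(1) = 1/2, so S(n) = n/(2*(n + 2)).

S(n) = \frac{n}{2 \left(n + 2\right)}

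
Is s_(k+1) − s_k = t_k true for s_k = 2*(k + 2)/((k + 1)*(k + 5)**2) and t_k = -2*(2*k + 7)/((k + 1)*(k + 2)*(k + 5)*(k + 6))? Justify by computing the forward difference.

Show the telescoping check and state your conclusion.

s_(k+1) = 2*(k + 3)/((k + 2)*(k + 6)**2)
s_(k+1) − s_k = 2*((k + 1)*(k + 3)*(k + 5)**2 - (k + 2)**2*(k + 6)**2)/((k + 1)*(k + 2)*(k + 5)**2*(k + 6)**2)
(s_(k+1) − s_k) − t_k = 6*(3*k**2 + 25*k + 47)/(k**6 + 25*k**5 + 249*k**4 + 1247*k**3 + 3242*k**2 + 4020*k + 1800)

Invalid: residual 6*(3*k**2 + 25*k + 47)/(k**6 + 25*k**5 + 249*k**4 + 1247*k**3 + 3242*k**2 + 4020*k + 1800) ≠ 0.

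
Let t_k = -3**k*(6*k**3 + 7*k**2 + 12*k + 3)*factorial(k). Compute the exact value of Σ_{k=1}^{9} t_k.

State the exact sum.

t_(k+1)/t_k = 3*(6*k**4 + 31*k**3 + 69*k**2 + 72*k + 28)/(6*k**3 + 7*k**2 + 12*k + 3).
So A=3*k + 3 and B=1, with C=k**3 + 7*k**2/6 + 2*k + 1/2.
f must satisfy (3*k + 3)·f(k+1) − (1)·f(k) = k**3 + 7*k**2/6 + 2*k + 1/2.
d = 2 from the (1,0,3) case.
A polynomial solution: f(k) = (2*k**2 - 3*k + 3)/6.
Get s_k = R·t_k = -3**k*(2*k**2 - 3*k + 3)*factorial(k) with R(k) = B(k−1)f(k)/C(k) = (2*k**2 - 3*k + 3)/(6*k**3 + 7*k**2 + 12*k + 3).
Δs = -3**k*(6*k**3 + 7*k**2 + 12*k + 3)*factorial(k), as required.
Evaluate s at k=10 and k=1: -37069922937600 and -6; difference -37069922937594.

Σ = -37069922937594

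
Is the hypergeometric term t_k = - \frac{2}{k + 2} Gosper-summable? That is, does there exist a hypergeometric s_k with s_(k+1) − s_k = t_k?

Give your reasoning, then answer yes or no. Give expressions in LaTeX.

No — key equation has no polynomial f.

Compute t_(k+1)/t_k: get (k + 2)/(k + 3).
A = k + 2, B = k + 3, C = 1.
f must satisfy (k + 2)·f(k+1) − (k + 2)·f(k) = 1.
d = 0 from the (1,1,0) case.
f = c0 ⇒ A·f(k+1) − B(k−1)·f(k) − C = -1. The system {-1 = 0} is inconsistent; no antidifference.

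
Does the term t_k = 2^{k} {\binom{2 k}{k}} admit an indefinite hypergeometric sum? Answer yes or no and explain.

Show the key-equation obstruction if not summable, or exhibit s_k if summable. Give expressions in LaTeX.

No — negative degree bound, so no certificate f.

Ratio r(k) = 4*(2*k + 1)/(k + 1).
A = 8*k + 4, B = k + 1, C = 1.
Need (8*k + 4)·f(k+1) − (k)·f(k) = 1.
From deg A=1, deg B=1, deg C=0: d=-1.
Bound -1 < 0, so the key equation has no polynomial solution.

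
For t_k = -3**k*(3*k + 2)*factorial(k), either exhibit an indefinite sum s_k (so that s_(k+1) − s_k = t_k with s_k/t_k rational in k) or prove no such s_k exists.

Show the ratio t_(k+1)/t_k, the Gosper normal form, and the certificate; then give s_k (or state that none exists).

r(k) = 3*(k + 1)*(3*k + 5)/(3*k + 2) after simplifying.
So A=3*k + 3 and B=1, with C=k + 2/3.
Need (3*k + 3)·f(k+1) − (1)·f(k) = k + 2/3.
Degrees (1,0,1) ⇒ d ≤ 0.
Coefficient equations give f(k) = 1/3.
Get s_k = R·t_k = -3**k*factorial(k) with R(k) = B(k−1)f(k)/C(k) = 1/(3*k + 2).
Check: Δs_k = -3**k*(3*k + 2)*factorial(k). ✓

s_k = -3**k*factorial(k)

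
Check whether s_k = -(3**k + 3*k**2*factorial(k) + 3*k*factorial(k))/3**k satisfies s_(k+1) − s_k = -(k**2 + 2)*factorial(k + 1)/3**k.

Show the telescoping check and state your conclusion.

s_(k+1) = -(3**k + k**3*factorial(k) + 4*k**2*factorial(k) + 5*k*factorial(k) + 2*factorial(k))/3**k
s_(k+1) − s_k = -(k**2 + 2)*factorial(k + 1)/3**k
(s_(k+1) − s_k) − t_k = 0

Valid — Δs_k = t_k.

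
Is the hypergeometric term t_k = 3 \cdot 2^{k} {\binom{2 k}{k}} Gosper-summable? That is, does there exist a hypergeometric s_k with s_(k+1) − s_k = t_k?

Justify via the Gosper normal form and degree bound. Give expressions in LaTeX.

No; the degree bound rules out any f.

t_(k+1)/t_k = 4*(2*k + 1)/(k + 1).
Take A(k)=8*k + 4, B(k)=k + 1, C(k)=1.
Key eq: (8*k + 4)·f(k+1) = (k)·f(k) + (1).
deg f ≤ -1 (via 1,1,0).
d = -1 < 0 ⇒ no nonzero polynomial f; not summable.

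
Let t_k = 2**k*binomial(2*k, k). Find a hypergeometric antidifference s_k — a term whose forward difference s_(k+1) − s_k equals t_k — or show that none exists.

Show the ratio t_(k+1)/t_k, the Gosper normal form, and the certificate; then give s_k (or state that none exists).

none (Gosper's algorithm certifies no s_k)

Ratio r(k) = 4*(2*k + 1)/(k + 1).
Gosper form: A/B · C(k+1)/C(k) with A=8*k + 4, B=k + 1, C=1.
Solve (8*k + 4)·f(k+1) − (k)·f(k) = 1.
Bound: deg f ≤ -1.
Negative degree bound (-1): no f exists, t_k not Gosper-summable.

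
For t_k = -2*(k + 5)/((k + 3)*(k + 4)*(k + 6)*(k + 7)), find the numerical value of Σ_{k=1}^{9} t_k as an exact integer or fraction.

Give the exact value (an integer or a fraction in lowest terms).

Σ = -45/1456

Step 1: r(k) = (k + 3)*(k + 6)**2/((k + 5)**2*(k + 8)).
A = k + 3, B = k + 8, C = k**2 + 10*k + 25.
Set up (k + 3)·f(k+1) − (k + 7)·f(k) − (k**2 + 10*k + 25) = 0.
Degrees (1,1,2) ⇒ d ≤ 4.
Solving with deg f ≤ 4: f(k) = k*(k + 4)*(k + 5)*(k + 9)/36.
R(k) = B(k−1)·f(k)/C(k) = k*(k + 4)*(k + 7)*(k + 9)/(36*(k + 5)); s_k = R·t_k = k*(-k - 9)/(18*(k**2 + 9*k + 18)).
Verify: 2*(-k - 5)/(k**4 + 20*k**3 + 145*k**2 + 450*k + 504) matches t_k.
Σ_(k=1)^(9) t_k = s_(10) − s_(1) = -95/1872 − (-5/252) = -45/1456.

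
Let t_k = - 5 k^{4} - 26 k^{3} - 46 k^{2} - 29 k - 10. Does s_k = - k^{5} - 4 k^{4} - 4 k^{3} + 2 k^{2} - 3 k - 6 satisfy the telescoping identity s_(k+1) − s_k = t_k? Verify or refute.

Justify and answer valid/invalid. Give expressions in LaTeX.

valid; difference matches t_k

s_(k+1) = -k**5 - 9*k**4 - 30*k**3 - 44*k**2 - 32*k - 16
s_(k+1) − s_k = -5*k**4 - 26*k**3 - 46*k**2 - 29*k - 10
(s_(k+1) − s_k) − t_k = 0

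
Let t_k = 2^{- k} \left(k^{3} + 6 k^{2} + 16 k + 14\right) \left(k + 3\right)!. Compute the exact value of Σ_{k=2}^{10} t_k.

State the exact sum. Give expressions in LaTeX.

Step 1: r(k) = (k**4 + 13*k**3 + 67*k**2 + 161*k + 148)/(2*(k**3 + 6*k**2 + 16*k + 14)).
Gosper form: A/B · C(k+1)/C(k) with A=k/2 + 2, B=1, C=k**3 + 6*k**2 + 16*k + 14.
Need (k/2 + 2)·f(k+1) − (1)·f(k) = k**3 + 6*k**2 + 16*k + 14.
From deg A=1, deg B=0, deg C=3: d=2.
Solve for f: f(k) = 2*(k + 1)**2 (degree 2 ≤ 2).
Certificate R = B(k−1)f/C = 2*(k + 1)**2/(k**3 + 6*k**2 + 16*k + 14) gives s_k = 2**(1 - k)*(k + 1)**2*factorial(k + 3).
s_(k+1) − s_k = (k**3 + 6*k**2 + 16*k + 14)*factorial(k + 3)/2**k = t_k.
Σ_(k=2)^(10) t_k = s_(11) − s_(2) = 12259447200 − (540) = 12259446660.

Σ = 12259446660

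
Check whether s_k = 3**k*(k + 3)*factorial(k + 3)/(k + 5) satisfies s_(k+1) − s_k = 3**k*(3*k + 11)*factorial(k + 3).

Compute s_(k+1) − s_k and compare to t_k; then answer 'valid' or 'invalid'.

s_(k+1) = 3**(k + 1)*(k + 4)*factorial(k + 4)/(k + 6)
s_(k+1) − s_k = 3**k*(3*k**3 + 38*k**2 + 159*k + 222)*factorial(k + 3)/((k + 5)*(k + 6))
(s_(k+1) − s_k) − t_k = -2*3**k*(3*k**2 + 26*k + 54)*factorial(k + 3)/((k + 5)*(k + 6))

Invalid: residual -2*3**k*(3*k**2 + 26*k + 54)*factorial(k + 3)/((k + 5)*(k + 6)) ≠ 0.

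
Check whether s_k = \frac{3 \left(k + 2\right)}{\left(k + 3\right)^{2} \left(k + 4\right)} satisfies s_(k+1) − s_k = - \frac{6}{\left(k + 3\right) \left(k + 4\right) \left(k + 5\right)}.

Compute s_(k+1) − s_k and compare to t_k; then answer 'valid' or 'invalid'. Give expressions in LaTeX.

s_(k+1) = 3*(k + 3)/((k + 4)**2*(k + 5))
s_(k+1) − s_k = 3*(-(k + 2)*(k + 4)*(k + 5) + (k + 3)**3)/((k + 3)**2*(k + 4)**2*(k + 5))
(s_(k+1) − s_k) − t_k = 3*(3*k + 11)/(k**5 + 19*k**4 + 143*k**3 + 533*k**2 + 984*k + 720)

Invalid: residual \frac{3 \left(3 k + 11\right)}{k^{5} + 19 k^{4} + 143 k^{3} + 533 k^{2} + 984 k + 720} ≠ 0.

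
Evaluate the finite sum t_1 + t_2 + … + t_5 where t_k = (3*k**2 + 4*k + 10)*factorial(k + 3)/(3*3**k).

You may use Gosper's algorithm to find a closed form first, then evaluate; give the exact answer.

Σ = 71608/9

r(k) = (k + 4)*(4*k + 3*(k + 1)**2 + 14)/(3*(3*k**2 + 4*k + 10)) after simplifying.
Normal form (A,B,C) = (k/3 + 4/3, 1, k**2 + 4*k/3 + 10/3).
Need (k/3 + 4/3)·f(k+1) − (1)·f(k) = k**2 + 4*k/3 + 10/3.
d = 1 from the (1,0,2) case.
Coefficient equations give f(k) = 3*k - 2.
Get s_k = R·t_k = (3*k - 2)*factorial(k + 3)/3**k with R(k) = B(k−1)f(k)/C(k) = 3*(3*k - 2)/(3*k**2 + 4*k + 10).
s_(k+1) − s_k = (3*k**2 + 4*k + 10)*factorial(k + 3)/(3*3**k) = t_k.
Sum = s_(6) − s_(1); s_(6) = 71680/9, s_(1) = 8 ⇒ 71608/9.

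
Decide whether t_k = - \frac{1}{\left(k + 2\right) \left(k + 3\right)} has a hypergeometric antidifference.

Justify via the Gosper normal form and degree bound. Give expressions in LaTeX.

Step 1: r(k) = (k + 2)/(k + 4).
Normal form (A,B,C) = (k + 2, k + 4, 1).
Key eq: (k + 2)·f(k+1) = (k + 3)·f(k) + (1).
From deg A=1, deg B=1, deg C=0: d=1.
Solving with deg f ≤ 1: f(k) = k/2.
Certificate R = B(k−1)f/C = k*(k + 3)/2 gives s_k = -k/(2*k + 4).
Check: Δs_k = -1/(k**2 + 5*k + 6). ✓

Yes. s_k = - \frac{k}{2 k + 4}.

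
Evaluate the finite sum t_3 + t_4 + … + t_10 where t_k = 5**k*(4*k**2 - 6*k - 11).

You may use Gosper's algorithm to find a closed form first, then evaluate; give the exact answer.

r(k) = 5*(4*k**2 + 2*k - 13)/(4*k**2 - 6*k - 11) after simplifying.
Normal form (A,B,C) = (5, 1, k**2 - 3*k/2 - 11/4).
Need (5)·f(k+1) − (1)·f(k) = k**2 - 3*k/2 - 11/4.
From deg A=0, deg B=0, deg C=2: d=2.
Solving with deg f ≤ 2: f(k) = (k**2 - 4*k + 1)/4.
Then R = B(k−1)f/C = (k**2 - 4*k + 1)/(4*k**2 - 6*k - 11), so s_k = R(k)·t_k = 5**k*(k**2 - 4*k + 1).
Δs = 5**k*(4*k**2 - 6*k - 11), as required.
Evaluate s at k=11 and k=3: 3808593750 and -250; difference 3808594000.

Σ = 3808594000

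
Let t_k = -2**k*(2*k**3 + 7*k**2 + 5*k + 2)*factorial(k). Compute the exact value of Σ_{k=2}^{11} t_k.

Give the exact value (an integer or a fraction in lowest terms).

Σ = -302146545254368

The ratio is 2*(2*k**4 + 15*k**3 + 38*k**2 + 41*k + 16)/(2*k**3 + 7*k**2 + 5*k + 2).
Gosper form: A/B · C(k+1)/C(k) with A=2*k + 2, B=1, C=k**3 + 7*k**2/2 + 5*k/2 + 1.
Set up (2*k + 2)·f(k+1) − (1)·f(k) − (k**3 + 7*k**2/2 + 5*k/2 + 1) = 0.
Degrees (1,0,3) ⇒ d ≤ 2.
A polynomial solution: f(k) = (k - 1)*(k + 2)/2.
Get s_k = R·t_k = -2**k*(k - 1)*(k + 2)*factorial(k) with R(k) = B(k−1)f(k)/C(k) = (k - 1)*(k + 2)/(2*k**3 + 7*k**2 + 5*k + 2).
Verify: -2**k*(2*k**3 + 7*k**2 + 5*k + 2)*factorial(k) matches t_k.
Telescoping: Σ = s_(12) − s_(2) = -302146545254400 − (-32) = -302146545254368.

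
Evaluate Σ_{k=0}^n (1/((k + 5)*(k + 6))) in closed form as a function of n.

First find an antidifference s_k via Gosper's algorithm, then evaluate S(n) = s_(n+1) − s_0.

Compute t_(k+1)/t_k: get (k + 5)/(k + 7).
So A=k + 5 and B=k + 7, with C=1.
Solve (k + 5)·f(k+1) − (k + 6)·f(k) = 1.
Degrees (1,1,0) ⇒ d ≤ 1.
Solving with deg f ≤ 1: f(k) = k/5.
Get s_k = R·t_k = k/(5*(k + 5)) with R(k) = B(k−1)f(k)/C(k) = k*(k + 6)/5.
s_(k+1) − s_k = 1/(k**2 + 11*k + 30) = t_k.
Evaluate: s_(n+1) = (n + 1)/(5*(n + 6)); subtract s_(0) = 0 ⇒ S(n) = (n + 1)/(5*(n + 6)).

S(n) = (n + 1)/(5*(n + 6))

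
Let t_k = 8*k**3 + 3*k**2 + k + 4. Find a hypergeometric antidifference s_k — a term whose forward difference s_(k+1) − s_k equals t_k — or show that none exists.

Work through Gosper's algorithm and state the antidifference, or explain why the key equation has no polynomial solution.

s_k = k*(2*k**3 - 3*k**2 + k + 4)

r(k) = (8*k**3 + 27*k**2 + 31*k + 16)/(8*k**3 + 3*k**2 + k + 4) after simplifying.
Take A(k)=1, B(k)=1, C(k)=k**3 + 3*k**2/8 + k/8 + 1/2.
f must satisfy (1)·f(k+1) − (1)·f(k) = k**3 + 3*k**2/8 + k/8 + 1/2.
Degrees (0,0,3) ⇒ d ≤ 4.
Solving with deg f ≤ 4: f(k) = k*(2*k**3 - 3*k**2 + k + 4)/8.
Certificate R = B(k−1)f/C = k*(2*k**3 - 3*k**2 + k + 4)/(8*k**3 + 3*k**2 + k + 4) gives s_k = k*(2*k**3 - 3*k**2 + k + 4).
Δs = 8*k**3 + 3*k**2 + k + 4, as required.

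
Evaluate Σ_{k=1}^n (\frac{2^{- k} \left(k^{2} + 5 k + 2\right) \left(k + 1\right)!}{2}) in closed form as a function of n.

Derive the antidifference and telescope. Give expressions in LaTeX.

S(n) = \frac{2^{- n} \left(- 10 \cdot 2^{n} + n^{3} n! + 8 n^{2} n! + 17 n n! + 10 n!\right)}{2}

Compute t_(k+1)/t_k: get (k + 2)*(5*k + (k + 1)**2 + 7)/(2*(k**2 + 5*k + 2)).
Factor: A=k/2 + 1; B=1; C=k**2 + 5*k + 2.
f must satisfy (k/2 + 1)·f(k+1) − (1)·f(k) = k**2 + 5*k + 2.
d = 1 from the (1,0,2) case.
Coefficient equations give f(k) = 2*(k + 4).
Get s_k = R·t_k = (k + 4)*factorial(k + 1)/2**k with R(k) = B(k−1)f(k)/C(k) = 2*(k + 4)/(k**2 + 5*k + 2).
Δs = (k**2 + 5*k + 2)*factorial(k + 1)/(2*2**k), as required.
s_(n+1) = 2**(-n - 1)*(n + 5)*factorial(n + 2) and s_(1) = 5, so S(n) = (-10*2**n + n**3*factorial(n) + 8*n**2*factorial(n) + 17*n*factorial(n) + 10*factorial(n))/(2*2**n).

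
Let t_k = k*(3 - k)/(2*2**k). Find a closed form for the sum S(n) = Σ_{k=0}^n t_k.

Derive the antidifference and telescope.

t_(k+1)/t_k = (k - 2)*(k + 1)/(2*k*(k - 3)).
Factor: A=1/2; B=1; C=k**2 - 3*k.
Set up (1/2)·f(k+1) − (1)·f(k) − (k**2 - 3*k) = 0.
Bound: deg f ≤ 2.
Solving with deg f ≤ 2: f(k) = -2*k*(k - 1).
So s_k = (B(k−1)f/C)·t_k = (-2*(k - 1)/(k - 3))·t_k = k*(k - 1)/2**k.
Verify: k*(3 - k)/(2*2**k) matches t_k.
s_(n+1) = 2**(-n - 1)*n*(n + 1) and s_(0) = 0, so S(n) = 2**(-n - 1)*n*(n + 1).

S(n) = 2**(-n - 1)*n*(n + 1)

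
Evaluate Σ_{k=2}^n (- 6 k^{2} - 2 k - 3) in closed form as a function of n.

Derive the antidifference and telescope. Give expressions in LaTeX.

t_(k+1)/t_k = (6*k**2 + 14*k + 11)/(6*k**2 + 2*k + 3).
So A=1 and B=1, with C=k**2 + k/3 + 1/2.
Need (1)·f(k+1) − (1)·f(k) = k**2 + k/3 + 1/2.
Bound: deg f ≤ 3.
Match coefficients ⇒ f(k) = k*(2*k**2 - 2*k + 3)/6.
Then R = B(k−1)f/C = k*(2*k**2 - 2*k + 3)/(6*k**2 + 2*k + 3), so s_k = R(k)·t_k = k*(-2*k**2 + 2*k - 3).
Δs = -6*k**2 - 2*k - 3, as required.
s_(n+1) = -2*n**3 - 4*n**2 - 5*n - 3 and s_(2) = -14, so S(n) = -2*n**3 - 4*n**2 - 5*n + 11.

S(n) = - 2 n^{3} - 4 n^{2} - 5 n + 11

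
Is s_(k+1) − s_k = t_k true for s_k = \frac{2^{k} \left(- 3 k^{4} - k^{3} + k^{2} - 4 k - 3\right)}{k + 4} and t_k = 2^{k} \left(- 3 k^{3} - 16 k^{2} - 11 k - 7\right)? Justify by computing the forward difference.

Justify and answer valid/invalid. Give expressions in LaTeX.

Invalid: residual \frac{2^{k} \left(9 k^{4} + 75 k^{3} + 231 k^{2} + 150 k + 75\right)}{k^{2} + 9 k + 20} ≠ 0.

s_(k+1) = 2**(k + 1)*(-4*k - 3*(k + 1)**4 - (k + 1)**3 + (k + 1)**2 - 7)/(k + 5)
s_(k+1) − s_k = 2**k*(-3*k**5 - 34*k**4 - 140*k**3 - 195*k**2 - 133*k - 65)/(k**2 + 9*k + 20)
(s_(k+1) − s_k) − t_k = 2**k*(9*k**4 + 75*k**3 + 231*k**2 + 150*k + 75)/(k**2 + 9*k + 20)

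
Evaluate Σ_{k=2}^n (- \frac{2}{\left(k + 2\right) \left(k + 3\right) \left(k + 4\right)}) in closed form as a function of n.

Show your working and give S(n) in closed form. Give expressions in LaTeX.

S(n) = \frac{- n^{2} - 7 n + 8}{20 \left(n^{2} + 7 n + 12\right)}

t_(k+1)/t_k = (k + 2)/(k + 5).
A = k + 2, B = k + 5, C = 1.
Key eq: (k + 2)·f(k+1) = (k + 4)·f(k) + (1).
From deg A=1, deg B=1, deg C=0: d=2.
Coefficient equations give f(k) = k*(k + 5)/12.
Certificate R = B(k−1)f/C = k*(k + 4)*(k + 5)/12 gives s_k = k*(-k - 5)/(6*(k + 2)*(k + 3)).
Verify: -2/(k**3 + 9*k**2 + 26*k + 24) matches t_k.
Evaluate: s_(n+1) = (-n**2 - 7*n - 6)/(6*(n**2 + 7*n + 12)); subtract s_(2) = -7/60 ⇒ S(n) = (-n**2 - 7*n + 8)/(20*(n**2 + 7*n + 12)).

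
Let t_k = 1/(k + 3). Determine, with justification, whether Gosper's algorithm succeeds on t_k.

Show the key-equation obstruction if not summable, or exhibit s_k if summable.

No — key equation has no polynomial f.

t_(k+1)/t_k = (k + 3)/(k + 4).
Take A(k)=k + 3, B(k)=k + 4, C(k)=1.
f must satisfy (k + 3)·f(k+1) − (k + 3)·f(k) = 1.
Degrees (1,1,0) ⇒ d ≤ 0.
Generic f = c0 gives residual -1; -1 = 0 cannot hold, so t_k is not Gosper-summable.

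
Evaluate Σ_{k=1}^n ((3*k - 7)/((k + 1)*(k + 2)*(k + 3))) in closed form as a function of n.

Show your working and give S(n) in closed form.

Ratio r(k) = (k + 1)*(3*k - 4)/((k + 4)*(3*k - 7)).
So A=k + 1 and B=k + 4, with C=k - 7/3.
Need (k + 1)·f(k+1) − (k + 3)·f(k) = k - 7/3.
From deg A=1, deg B=1, deg C=1: d=2.
Solve for f: f(k) = -k*(k + 6)/3 (degree 2 ≤ 2).
R(k) = B(k−1)·f(k)/C(k) = -k*(k + 3)*(k + 6)/(3*k - 7); s_k = R·t_k = k*(-k - 6)/((k + 1)*(k + 2)).
s_(k+1) − s_k = (3*k - 7)/(k**3 + 6*k**2 + 11*k + 6) = t_k.
s_(n+1) = (-n**2 - 8*n - 7)/(n**2 + 5*n + 6) and s_(1) = -7/6, so S(n) = n*(n - 13)/(6*(n**2 + 5*n + 6)).

S(n) = n*(n - 13)/(6*(n**2 + 5*n + 6))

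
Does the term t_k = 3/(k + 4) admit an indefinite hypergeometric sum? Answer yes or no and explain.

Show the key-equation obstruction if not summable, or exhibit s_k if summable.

r(k) = (k + 4)/(k + 5) after simplifying.
So A=k + 4 and B=k + 5, with C=1.
Solve (k + 4)·f(k+1) − (k + 4)·f(k) = 1.
From deg A=1, deg B=1, deg C=0: d=0.
f = c0 ⇒ A·f(k+1) − B(k−1)·f(k) − C = -1. The system {-1 = 0} is inconsistent; no antidifference.

No; the coefficient equations for f are inconsistent.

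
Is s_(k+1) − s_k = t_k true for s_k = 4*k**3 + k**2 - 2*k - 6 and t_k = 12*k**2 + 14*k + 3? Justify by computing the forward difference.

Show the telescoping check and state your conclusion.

valid (s_(k+1) − s_k reduces to t_k)

s_(k+1) = 4*k**3 + 13*k**2 + 12*k - 3
s_(k+1) − s_k = 12*k**2 + 14*k + 3
(s_(k+1) − s_k) − t_k = 0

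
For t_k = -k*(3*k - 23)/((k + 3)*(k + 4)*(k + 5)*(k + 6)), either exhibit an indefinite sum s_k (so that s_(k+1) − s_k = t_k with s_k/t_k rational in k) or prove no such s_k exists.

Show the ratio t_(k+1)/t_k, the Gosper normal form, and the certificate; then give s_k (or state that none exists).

r(k) = (k + 1)*(k + 3)*(3*k - 20)/(k*(k + 7)*(3*k - 23)) after simplifying.
Take A(k)=k + 3, B(k)=k + 7, C(k)=k**2 - 23*k/3.
Solve (k + 3)·f(k+1) − (k + 6)·f(k) = k**2 - 23*k/3.
deg f ≤ 3 (via 1,1,2).
Solving with deg f ≤ 3: f(k) = k*(k - 77)*(k - 1)/90.
Then R = B(k−1)f/C = (k - 77)*(k - 1)*(k + 6)/(30*(3*k - 23)), so s_k = R(k)·t_k = -k*(k**2 - 78*k + 77)/(30*(k + 3)*(k + 4)*(k + 5)).
Δs = k*(23 - 3*k)/(k**4 + 18*k**3 + 119*k**2 + 342*k + 360), as required.

s_k = -k*(k**2 - 78*k + 77)/(30*(k + 3)*(k + 4)*(k + 5))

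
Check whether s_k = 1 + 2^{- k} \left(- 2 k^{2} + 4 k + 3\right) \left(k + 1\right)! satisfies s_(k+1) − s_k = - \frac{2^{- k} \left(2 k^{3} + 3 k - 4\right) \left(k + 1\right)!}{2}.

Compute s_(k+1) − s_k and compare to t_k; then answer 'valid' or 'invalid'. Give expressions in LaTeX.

s_(k+1) = 2**(-k - 1)*(4*k - 2*(k + 1)**2 + 7)*factorial(k + 2) + 1
s_(k+1) − s_k = -(2*k**3 + 3*k - 4)*factorial(k + 1)/(2*2**k)
(s_(k+1) − s_k) − t_k = 0

Valid: the claim telescopes to t_k.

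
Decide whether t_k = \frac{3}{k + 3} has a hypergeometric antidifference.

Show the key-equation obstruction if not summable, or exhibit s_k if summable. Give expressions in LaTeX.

r(k) = (k + 3)/(k + 4) after simplifying.
So A=k + 3 and B=k + 4, with C=1.
Need (k + 3)·f(k+1) − (k + 3)·f(k) = 1.
deg f ≤ 0 (via 1,1,0).
Generic f = c0 gives residual -1; -1 = 0 cannot hold, so t_k is not Gosper-summable.

No; the coefficient equations for f are inconsistent.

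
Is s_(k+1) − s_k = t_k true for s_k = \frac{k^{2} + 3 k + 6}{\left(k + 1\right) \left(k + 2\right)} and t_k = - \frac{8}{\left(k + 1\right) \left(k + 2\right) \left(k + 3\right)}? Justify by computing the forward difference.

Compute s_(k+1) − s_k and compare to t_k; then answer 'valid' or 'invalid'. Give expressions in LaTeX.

Valid — Δs_k = t_k.

s_(k+1) = (3*k + (k + 1)**2 + 9)/((k + 2)*(k + 3))
s_(k+1) − s_k = -8/(k**3 + 6*k**2 + 11*k + 6)
(s_(k+1) − s_k) − t_k = 0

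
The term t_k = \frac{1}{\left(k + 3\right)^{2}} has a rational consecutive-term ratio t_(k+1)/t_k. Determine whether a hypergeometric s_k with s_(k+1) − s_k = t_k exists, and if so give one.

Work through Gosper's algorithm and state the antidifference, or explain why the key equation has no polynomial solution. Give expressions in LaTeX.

none (Gosper's algorithm certifies no s_k)

r(k) = (k + 3)**2/(k + 4)**2 after simplifying.
Normal form (A,B,C) = (k**2 + 6*k + 9, k**2 + 8*k + 16, 1).
Need (k**2 + 6*k + 9)·f(k+1) − (k**2 + 6*k + 9)·f(k) = 1.
From deg A=2, deg B=2, deg C=0: d=0.
f = c0 ⇒ A·f(k+1) − B(k−1)·f(k) − C = -1. The system {-1 = 0} is inconsistent; no antidifference.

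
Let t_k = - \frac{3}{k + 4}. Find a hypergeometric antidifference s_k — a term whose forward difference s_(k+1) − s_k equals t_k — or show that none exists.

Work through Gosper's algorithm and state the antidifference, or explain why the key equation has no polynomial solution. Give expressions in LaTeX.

The ratio is (k + 4)/(k + 5).
So A=k + 4 and B=k + 5, with C=1.
f must satisfy (k + 4)·f(k+1) − (k + 4)·f(k) = 1.
d = 0 from the (1,1,0) case.
Generic f = c0 gives residual -1; -1 = 0 cannot hold, so t_k is not Gosper-summable.

none (Gosper's algorithm certifies no s_k)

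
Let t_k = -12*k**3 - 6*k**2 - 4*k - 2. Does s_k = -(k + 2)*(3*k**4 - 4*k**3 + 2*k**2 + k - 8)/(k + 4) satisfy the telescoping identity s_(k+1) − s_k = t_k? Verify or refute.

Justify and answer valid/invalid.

Invalid: residual 2*(9*k**4 + 58*k**3 + 26*k**2 + 17*k + 16)/(k**2 + 9*k + 20) ≠ 0.

s_(k+1) = (-3*k**5 - 17*k**4 - 32*k**3 - 29*k**2 - 9*k + 18)/(k + 5)
s_(k+1) − s_k = 2*(-6*k**5 - 48*k**4 - 91*k**3 - 53*k**2 - 32*k - 4)/(k**2 + 9*k + 20)
(s_(k+1) − s_k) − t_k = 2*(9*k**4 + 58*k**3 + 26*k**2 + 17*k + 16)/(k**2 + 9*k + 20)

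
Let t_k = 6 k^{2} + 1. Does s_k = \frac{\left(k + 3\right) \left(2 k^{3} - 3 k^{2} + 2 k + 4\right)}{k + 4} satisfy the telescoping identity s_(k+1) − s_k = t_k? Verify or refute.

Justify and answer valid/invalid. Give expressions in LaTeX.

Invalid: residual \frac{k \left(- 4 k^{2} - 27 k + 1\right)}{k^{2} + 9 k + 20} ≠ 0.

s_(k+1) = (2*k**4 + 11*k**3 + 14*k**2 + 13*k + 20)/(k + 5)
s_(k+1) − s_k = 2*(3*k**4 + 25*k**3 + 47*k**2 + 5*k + 10)/(k**2 + 9*k + 20)
(s_(k+1) − s_k) − t_k = k*(-4*k**2 - 27*k + 1)/(k**2 + 9*k + 20)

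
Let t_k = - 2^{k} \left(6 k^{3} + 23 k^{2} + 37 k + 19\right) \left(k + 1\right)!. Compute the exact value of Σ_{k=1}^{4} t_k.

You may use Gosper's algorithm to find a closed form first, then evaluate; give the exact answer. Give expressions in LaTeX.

Compute t_(k+1)/t_k: get 2*(6*k**4 + 53*k**3 + 183*k**2 + 287*k + 170)/(6*k**3 + 23*k**2 + 37*k + 19).
Normal form (A,B,C) = (2*k + 4, 1, k**3 + 23*k**2/6 + 37*k/6 + 19/6).
f must satisfy (2*k + 4)·f(k+1) − (1)·f(k) = k**3 + 23*k**2/6 + 37*k/6 + 19/6.
Bound: deg f ≤ 2.
Solve for f: f(k) = (3*k**2 + k + 1)/6 (degree 2 ≤ 2).
Then R = B(k−1)f/C = (3*k**2 + k + 1)/(6*k**3 + 23*k**2 + 37*k + 19), so s_k = R(k)·t_k = -2**k*(3*k**2 + k + 1)*factorial(k + 1).
Check: Δs_k = -2**k*(6*k**3 + 23*k**2 + 37*k + 19)*factorial(k + 1). ✓
Telescoping: Σ = s_(5) − s_(1) = -1866240 − (-20) = -1866220.

Σ = -1866220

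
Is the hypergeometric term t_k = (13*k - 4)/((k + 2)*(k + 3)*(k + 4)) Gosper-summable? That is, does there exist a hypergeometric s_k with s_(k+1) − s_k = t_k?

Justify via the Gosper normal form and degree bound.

The ratio is (k + 2)*(13*k + 9)/((k + 5)*(13*k - 4)).
So A=k + 2 and B=k + 5, with C=k - 4/13.
Set up (k + 2)·f(k+1) − (k + 4)·f(k) − (k - 4/13) = 0.
deg f ≤ 2 (via 1,1,1).
Match coefficients ⇒ f(k) = k*(11*k - 23)/78.
Certificate R = B(k−1)f/C = k*(k + 4)*(11*k - 23)/(6*(13*k - 4)) gives s_k = k*(11*k - 23)/(6*(k + 2)*(k + 3)).
s_(k+1) − s_k = (13*k - 4)/(k**3 + 9*k**2 + 26*k + 24) = t_k.

Yes. s_k = k*(11*k - 23)/(6*(k + 2)*(k + 3)).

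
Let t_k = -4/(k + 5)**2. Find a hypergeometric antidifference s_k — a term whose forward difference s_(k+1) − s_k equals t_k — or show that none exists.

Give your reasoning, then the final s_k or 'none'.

none (Gosper's algorithm certifies no s_k)

Ratio r(k) = (k + 5)**2/(k + 6)**2.
Take A(k)=k**2 + 10*k + 25, B(k)=k**2 + 12*k + 36, C(k)=1.
Need (k**2 + 10*k + 25)·f(k+1) − (k**2 + 10*k + 25)·f(k) = 1.
Bound: deg f ≤ 0.
Put f(k) = c0: A·f(k+1) − B(k−1)·f(k) − C = -1; need -1 = 0 — inconsistent ⇒ no f, not summable.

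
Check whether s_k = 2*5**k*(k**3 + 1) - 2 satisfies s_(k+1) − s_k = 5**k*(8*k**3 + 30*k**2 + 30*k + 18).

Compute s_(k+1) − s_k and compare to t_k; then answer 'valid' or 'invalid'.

s_(k+1) = 2*5**(k + 1)*((k + 1)**3 + 1) - 2
s_(k+1) − s_k = 2*5**k*(-k**3 + 5*(k + 1)**3 + 4)
(s_(k+1) − s_k) − t_k = 0

valid (s_(k+1) − s_k reduces to t_k)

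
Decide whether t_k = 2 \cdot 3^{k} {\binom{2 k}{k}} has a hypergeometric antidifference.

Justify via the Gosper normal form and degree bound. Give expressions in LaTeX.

No. Not Gosper-summable.

Compute t_(k+1)/t_k: get 6*(2*k + 1)/(k + 1).
Normal form (A,B,C) = (12*k + 6, k + 1, 1).
Need (12*k + 6)·f(k+1) − (k)·f(k) = 1.
deg f ≤ -1 (via 1,1,0).
Bound -1 < 0, so the key equation has no polynomial solution.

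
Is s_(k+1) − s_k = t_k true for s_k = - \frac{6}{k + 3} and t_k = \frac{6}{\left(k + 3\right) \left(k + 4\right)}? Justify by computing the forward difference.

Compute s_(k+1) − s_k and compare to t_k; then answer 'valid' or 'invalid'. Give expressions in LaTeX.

Valid: the claim telescopes to t_k.

s_(k+1) = -6/(k + 4)
s_(k+1) − s_k = 6/((k + 3)*(k + 4))
(s_(k+1) − s_k) − t_k = 0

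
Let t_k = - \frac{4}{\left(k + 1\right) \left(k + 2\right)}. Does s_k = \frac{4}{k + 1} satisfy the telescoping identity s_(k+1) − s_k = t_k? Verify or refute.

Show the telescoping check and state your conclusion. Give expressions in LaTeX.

valid (s_(k+1) − s_k reduces to t_k)

s_(k+1) = 4/(k + 2)
s_(k+1) − s_k = -4/((k + 1)*(k + 2))
(s_(k+1) − s_k) − t_k = 0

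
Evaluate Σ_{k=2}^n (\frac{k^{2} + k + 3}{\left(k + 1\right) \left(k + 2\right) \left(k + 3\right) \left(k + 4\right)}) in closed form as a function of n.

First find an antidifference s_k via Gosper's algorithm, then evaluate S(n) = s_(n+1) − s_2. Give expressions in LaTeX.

S(n) = \frac{n^{3} + 3 n^{2} + 2 n - 6}{6 \left(n^{3} + 9 n^{2} + 26 n + 24\right)}

The ratio is (k + 1)*(k + (k + 1)**2 + 4)/((k + 5)*(k**2 + k + 3)).
Take A(k)=k + 1, B(k)=k + 5, C(k)=k**2 + k + 3.
Set up (k + 1)·f(k+1) − (k + 4)·f(k) − (k**2 + k + 3) = 0.
d = 3 from the (1,1,2) case.
A polynomial solution: f(k) = k*(k**2 + 3*k + 5)/3.
Certificate R = B(k−1)f/C = k*(k + 4)*(k**2 + 3*k + 5)/(3*(k**2 + k + 3)) gives s_k = k*(k**2 + 3*k + 5)/(3*(k + 1)*(k + 2)*(k + 3)).
Check: Δs_k = (k**2 + k + 3)/(k**4 + 10*k**3 + 35*k**2 + 50*k + 24). ✓
s_(n+1) = (n**3 + 6*n**2 + 14*n + 9)/(3*(n**3 + 9*n**2 + 26*n + 24)) and s_(2) = 1/6, so S(n) = (n**3 + 3*n**2 + 2*n - 6)/(6*(n**3 + 9*n**2 + 26*n + 24)).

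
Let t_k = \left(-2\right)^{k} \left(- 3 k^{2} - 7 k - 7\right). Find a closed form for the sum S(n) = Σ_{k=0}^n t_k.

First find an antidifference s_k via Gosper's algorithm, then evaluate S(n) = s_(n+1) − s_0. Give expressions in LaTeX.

S(n) = - 2 \left(-2\right)^{n} n^{2} - 6 \left(-2\right)^{n} n - 6 \left(-2\right)^{n} - 1

r(k) = 2*(-3*k**2 - 13*k - 17)/(3*k**2 + 7*k + 7) after simplifying.
Gosper form: A/B · C(k+1)/C(k) with A=-2, B=1, C=k**2 + 7*k/3 + 7/3.
Set up (-2)·f(k+1) − (1)·f(k) − (k**2 + 7*k/3 + 7/3) = 0.
From deg A=0, deg B=0, deg C=2: d=2.
Match coefficients ⇒ f(k) = -(k**2 + k + 1)/3.
Certificate R = B(k−1)f/C = -(k**2 + k + 1)/(3*k**2 + 7*k + 7) gives s_k = (-2)**k*(k**2 + k + 1).
s_(k+1) − s_k = (-2)**k*(-3*k**2 - 7*k - 7) = t_k.
Evaluate: s_(n+1) = (-2)**(n + 1)*(n**2 + 3*n + 3); subtract s_(0) = 1 ⇒ S(n) = -2*(-2)**n*n**2 - 6*(-2)**n*n - 6*(-2)**n - 1.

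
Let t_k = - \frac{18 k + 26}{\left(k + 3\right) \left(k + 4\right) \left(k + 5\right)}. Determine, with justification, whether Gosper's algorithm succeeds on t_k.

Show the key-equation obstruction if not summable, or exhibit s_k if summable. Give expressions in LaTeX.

Yes. s_k = - \frac{2 k \left(5 k + 8\right)}{3 \left(k + 3\right) \left(k + 4\right)}.

Compute t_(k+1)/t_k: get (k + 3)*(9*k + 22)/((k + 6)*(9*k + 13)).
Normal form (A,B,C) = (k + 3, k + 6, k + 13/9).
Need (k + 3)·f(k+1) − (k + 5)·f(k) = k + 13/9.
d = 2 from the (1,1,1) case.
Match coefficients ⇒ f(k) = k*(5*k + 8)/27.
Then R = B(k−1)f/C = k*(k + 5)*(5*k + 8)/(3*(9*k + 13)), so s_k = R(k)·t_k = -2*k*(5*k + 8)/(3*(k + 3)*(k + 4)).
s_(k+1) − s_k = 2*(-9*k - 13)/(k**3 + 12*k**2 + 47*k + 60) = t_k.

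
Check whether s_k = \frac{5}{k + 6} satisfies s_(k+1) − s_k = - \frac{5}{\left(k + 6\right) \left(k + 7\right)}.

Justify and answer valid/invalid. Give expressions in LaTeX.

s_(k+1) = 5/(k + 7)
s_(k+1) − s_k = -5/((k + 6)*(k + 7))
(s_(k+1) − s_k) − t_k = 0

valid; difference matches t_k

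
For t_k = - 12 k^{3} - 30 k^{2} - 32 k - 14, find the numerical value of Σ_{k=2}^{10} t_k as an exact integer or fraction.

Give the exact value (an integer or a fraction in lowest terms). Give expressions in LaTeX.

Ratio r(k) = (6*k**3 + 33*k**2 + 64*k + 44)/(6*k**3 + 15*k**2 + 16*k + 7).
Gosper form: A/B · C(k+1)/C(k) with A=1, B=1, C=k**3 + 5*k**2/2 + 8*k/3 + 7/6.
Solve (1)·f(k+1) − (1)·f(k) = k**3 + 5*k**2/2 + 8*k/3 + 7/6.
d = 4 from the (0,0,3) case.
A polynomial solution: f(k) = k*(k + 1)*(3*k**2 + k + 3)/12.
R(k) = B(k−1)·f(k)/C(k) = k*(3*k**2 + k + 3)/(2*(6*k**2 + 9*k + 7)); s_k = R·t_k = k*(-3*k**3 - 4*k**2 - 4*k - 3).
s_(k+1) − s_k = -12*k**3 - 30*k**2 - 32*k - 14 = t_k.
Σ_(k=2)^(10) t_k = s_(11) − s_(2) = -49764 − (-102) = -49662.

Σ = -49662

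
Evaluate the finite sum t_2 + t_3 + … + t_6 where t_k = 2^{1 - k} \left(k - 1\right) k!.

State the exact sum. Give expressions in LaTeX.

r(k) = k*(k + 1)/(2*(k - 1)) after simplifying.
Gosper form: A/B · C(k+1)/C(k) with A=k/2 + 1/2, B=1, C=k - 1.
Solve (k/2 + 1/2)·f(k+1) − (1)·f(k) = k - 1.
Degrees (1,0,1) ⇒ d ≤ 0.
Solve for f: f(k) = 2 (degree 0 ≤ 0).
Certificate R = B(k−1)f/C = 2/(k - 1) gives s_k = 2**(2 - k)*factorial(k).
s_(k+1) − s_k = 2**(1 - k)*(k - 1)*factorial(k) = t_k.
Telescoping: Σ = s_(7) − s_(2) = 315/2 − (2) = 311/2.

Σ = 311/2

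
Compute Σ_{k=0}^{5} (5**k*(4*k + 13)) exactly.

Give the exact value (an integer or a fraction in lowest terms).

Step 1: r(k) = 5*(4*k + 17)/(4*k + 13).
A = 5, B = 1, C = k + 13/4.
Key eq: (5)·f(k+1) = (1)·f(k) + (k + 13/4).
d = 1 from the (0,0,1) case.
Solving with deg f ≤ 1: f(k) = (k + 2)/4.
So s_k = (B(k−1)f/C)·t_k = ((k + 2)/(4*k + 13))·t_k = 5**k*(k + 2).
Check: Δs_k = 5**k*(4*k + 13). ✓
Σ_(k=0)^(5) t_k = s_(6) − s_(0) = 125000 − (2) = 124998.

Σ = 124998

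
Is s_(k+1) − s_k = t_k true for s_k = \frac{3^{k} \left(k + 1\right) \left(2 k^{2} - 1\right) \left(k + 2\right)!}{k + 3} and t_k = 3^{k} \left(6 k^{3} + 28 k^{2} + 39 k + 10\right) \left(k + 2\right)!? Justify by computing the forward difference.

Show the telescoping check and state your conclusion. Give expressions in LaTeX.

Invalid: residual - \frac{2 \cdot 3^{k} \left(6 k^{4} + 46 k^{3} + 121 k^{2} + 127 k + 31\right) \left(k + 2\right)!}{\left(k + 3\right) \left(k + 4\right)} ≠ 0.

s_(k+1) = 3**(k + 1)*(k + 2)*(2*k**2 + 4*k + 1)*factorial(k + 3)/(k + 4)
s_(k+1) − s_k = 3**k*(6*k**5 + 58*k**4 + 215*k**3 + 377*k**2 + 284*k + 58)*factorial(k + 2)/((k + 3)*(k + 4))
(s_(k+1) − s_k) − t_k = -2*3**k*(6*k**4 + 46*k**3 + 121*k**2 + 127*k + 31)*factorial(k + 2)/((k + 3)*(k + 4))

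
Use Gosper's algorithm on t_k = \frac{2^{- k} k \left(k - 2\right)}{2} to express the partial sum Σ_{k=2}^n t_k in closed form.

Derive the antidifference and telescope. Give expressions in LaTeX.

S(n) = 2^{- n - 2} \left(5 \cdot 2^{n} - 2 n^{2} - 4 n - 4\right)

r(k) = (k**2 - 1)/(2*k*(k - 2)) after simplifying.
Gosper form: A/B · C(k+1)/C(k) with A=1/2, B=1, C=k**2 - 2*k.
Key eq: (1/2)·f(k+1) = (1)·f(k) + (k**2 - 2*k).
Bound: deg f ≤ 2.
Coefficient equations give f(k) = -2*(k**2 + 1).
R(k) = B(k−1)·f(k)/C(k) = -2*(k**2 + 1)/(k*(k - 2)); s_k = R·t_k = -(k**2 + 1)/2**k.
Verify: k*(k - 2)/(2*2**k) matches t_k.
Evaluate: s_(n+1) = 2**(-n - 1)*(-n**2 - 2*n - 2); subtract s_(2) = -5/4 ⇒ S(n) = 2**(-n - 2)*(5*2**n - 2*n**2 - 4*n - 4).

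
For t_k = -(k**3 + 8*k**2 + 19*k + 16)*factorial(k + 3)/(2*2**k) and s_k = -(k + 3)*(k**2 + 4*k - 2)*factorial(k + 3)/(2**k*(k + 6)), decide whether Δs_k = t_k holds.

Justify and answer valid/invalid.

Invalid: residual 3*(k**4 + 14*k**3 + 65*k**2 + 122*k + 100)*factorial(k + 3)/(2*2**k*(k + 6)*(k + 7)) ≠ 0.

s_(k+1) = -(k + 4)*(k**2 + 6*k + 3)*factorial(k + 4)/(2*2**k*(k + 7))
s_(k+1) − s_k = -(k**5 + 18*k**4 + 123*k**3 + 404*k**2 + 640*k + 372)*factorial(k + 3)/(2*2**k*(k + 6)*(k + 7))
(s_(k+1) − s_k) − t_k = 3*(k**4 + 14*k**3 + 65*k**2 + 122*k + 100)*factorial(k + 3)/(2*2**k*(k + 6)*(k + 7))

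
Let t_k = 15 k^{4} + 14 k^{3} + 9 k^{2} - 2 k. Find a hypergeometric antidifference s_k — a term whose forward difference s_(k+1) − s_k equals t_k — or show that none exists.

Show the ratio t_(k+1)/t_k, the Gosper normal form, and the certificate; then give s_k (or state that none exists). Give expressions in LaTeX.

s_k = k \left(3 k^{4} - 4 k^{3} + k^{2} - 2 k + 2\right)

r(k) = (15*k**4 + 74*k**3 + 141*k**2 + 118*k + 36)/(k*(15*k**3 + 14*k**2 + 9*k - 2)) after simplifying.
Factor: A=1; B=1; C=k**4 + 14*k**3/15 + 3*k**2/5 - 2*k/15.
Solve (1)·f(k+1) − (1)·f(k) = k**4 + 14*k**3/15 + 3*k**2/5 - 2*k/15.
Bound: deg f ≤ 5.
Match coefficients ⇒ f(k) = k*(k - 1)**2*(3*k**2 + 2*k + 2)/15.
R(k) = B(k−1)·f(k)/C(k) = (k - 1)**2*(3*k**2 + 2*k + 2)/(15*k**3 + 14*k**2 + 9*k - 2); s_k = R·t_k = k*(3*k**4 - 4*k**3 + k**2 - 2*k + 2).
Verify: k*(15*k**3 + 14*k**2 + 9*k - 2) matches t_k.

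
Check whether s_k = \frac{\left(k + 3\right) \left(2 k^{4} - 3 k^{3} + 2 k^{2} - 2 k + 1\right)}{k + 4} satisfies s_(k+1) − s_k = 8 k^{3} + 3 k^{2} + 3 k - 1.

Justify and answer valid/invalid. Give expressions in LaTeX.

Invalid: residual \frac{- 6 k^{4} - 38 k^{3} - 13 k^{2} - 13 k + 5}{k^{2} + 9 k + 20} ≠ 0.

s_(k+1) = k*(2*k**4 + 13*k**3 + 25*k**2 + 21*k + 4)/(k + 5)
s_(k+1) − s_k = (8*k**5 + 69*k**4 + 152*k**3 + 73*k**2 + 38*k - 15)/(k**2 + 9*k + 20)
(s_(k+1) − s_k) − t_k = (-6*k**4 - 38*k**3 - 13*k**2 - 13*k + 5)/(k**2 + 9*k + 20)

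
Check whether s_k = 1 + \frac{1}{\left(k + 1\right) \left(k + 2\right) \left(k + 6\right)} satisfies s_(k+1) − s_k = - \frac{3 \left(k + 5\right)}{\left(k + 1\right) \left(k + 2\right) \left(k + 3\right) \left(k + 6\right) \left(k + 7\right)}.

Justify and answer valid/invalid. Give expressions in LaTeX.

Valid — Δs_k = t_k.

s_(k+1) = 1 + 1/((k + 2)*(k + 3)*(k + 7))
s_(k+1) − s_k = ((k + 1)*(k + 6) - (k + 3)*(k + 7))/((k + 1)*(k + 2)*(k + 3)*(k + 6)*(k + 7))
(s_(k+1) − s_k) − t_k = 0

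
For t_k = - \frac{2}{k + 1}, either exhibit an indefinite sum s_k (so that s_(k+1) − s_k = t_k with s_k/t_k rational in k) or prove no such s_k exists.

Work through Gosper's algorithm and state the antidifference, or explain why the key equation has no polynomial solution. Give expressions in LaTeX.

r(k) = (k + 1)/(k + 2) after simplifying.
Factor: A=k + 1; B=k + 2; C=1.
Set up (k + 1)·f(k+1) − (k + 1)·f(k) − (1) = 0.
deg f ≤ 0 (via 1,1,0).
Put f(k) = c0: A·f(k+1) − B(k−1)·f(k) − C = -1; need -1 = 0 — inconsistent ⇒ no f, not summable.

no hypergeometric antidifference exists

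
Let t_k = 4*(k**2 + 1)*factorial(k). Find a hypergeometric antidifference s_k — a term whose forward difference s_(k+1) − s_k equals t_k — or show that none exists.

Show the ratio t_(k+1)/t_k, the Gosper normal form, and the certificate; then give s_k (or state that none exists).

s_k = 4*(k - 1)*factorial(k)

The ratio is (k + 1)*((k + 1)**2 + 1)/(k**2 + 1).
A = k + 1, B = 1, C = k**2 + 1.
f must satisfy (k + 1)·f(k+1) − (1)·f(k) = k**2 + 1.
deg f ≤ 1 (via 1,0,2).
Coefficient equations give f(k) = k - 1.
R(k) = B(k−1)·f(k)/C(k) = (k - 1)/(k**2 + 1); s_k = R·t_k = 4*(k - 1)*factorial(k).
Δs = 4*(k**2 + 1)*factorial(k), as required.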